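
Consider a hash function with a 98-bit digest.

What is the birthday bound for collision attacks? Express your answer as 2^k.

Step 1: The birthday paradox gives collision probability ~50% after sqrt(2^n) = 2^(n/2) hashes.
Step 2: For 98-bit output: 2^(98/2) = 2^49.
Step 3: Approximately 2^49 hash computations needed.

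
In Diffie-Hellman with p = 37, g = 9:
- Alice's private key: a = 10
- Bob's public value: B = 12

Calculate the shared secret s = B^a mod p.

Step 1: s = B^a mod p = 12^10 mod 37.
  12^1 mod 37 = 12
  12^2 mod 37 = (12 * 12) mod 37 = 33
  12^3 mod 37 = (33 * 12) mod 37 = 26
  12^4 mod 37 = (26 * 12) mod 37 = 16
  12^5 mod 37 = (16 * 12) mod 37 = 7
  12^6 mod 37 = (7 * 12) mod 37 = 10
  12^7 mod 37 = (10 * 12) mod 37 = 9
  12^8 mod 37 = (9 * 12) mod 37 = 34
  12^9 mod 37 = (34 * 12) mod 37 = 1
  12^10 mod 37 = (1 * 12) mod 37 = 12
Result: shared secret = 12.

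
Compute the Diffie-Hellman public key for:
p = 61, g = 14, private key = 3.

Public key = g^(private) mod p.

Step 1: A = g^a mod p = 14^3 mod 61.
  14^1 mod 61 = 14
  14^2 mod 61 = (14 * 14) mod 61 = 13
  14^3 mod 61 = (13 * 14) mod 61 = 60
Result: A = 60.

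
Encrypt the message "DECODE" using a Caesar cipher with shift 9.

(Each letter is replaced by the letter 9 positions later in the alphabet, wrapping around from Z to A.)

Step 1: For each letter, shift forward by 9 positions (mod 26).
  D (position 3) -> position (3+9) mod 26 = 12 -> M
  E (position 4) -> position (4+9) mod 26 = 13 -> N
  C (position 2) -> position (2+9) mod 26 = 11 -> L
  O (position 14) -> position (14+9) mod 26 = 23 -> X
  D (position 3) -> position (3+9) mod 26 = 12 -> M
  E (position 4) -> position (4+9) mod 26 = 13 -> N
Result: MNLXMN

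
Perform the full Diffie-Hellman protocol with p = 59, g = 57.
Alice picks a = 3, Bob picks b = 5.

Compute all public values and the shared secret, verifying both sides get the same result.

Step 1: A = g^a mod p = 57^3 mod 59 = 51.
Step 2: B = g^b mod p = 57^5 mod 59 = 27.
Step 3: Alice computes s = B^a mod p = 27^3 mod 59 = 36.
Step 4: Bob computes s = A^b mod p = 51^5 mod 59 = 36.
Both sides agree: shared secret = 36.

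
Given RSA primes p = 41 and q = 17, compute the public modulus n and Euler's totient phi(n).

Step 1: n = p * q = 41 * 17 = 697.
Step 2: phi(n) = (p-1)(q-1) = 40 * 16 = 640.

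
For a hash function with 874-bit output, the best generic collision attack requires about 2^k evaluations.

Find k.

Step 1: The hash has a 874-bit output.
Step 2: Collision resistance means it should be infeasible to find any x != y with h(x) = h(y).
By the birthday bound, a generic collision search succeeds after about sqrt(2^874) = 2^(874/2) = 2^437 evaluations.
Step 3: Security level = 437 bits.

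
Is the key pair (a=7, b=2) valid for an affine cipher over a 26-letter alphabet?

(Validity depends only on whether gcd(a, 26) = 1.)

Step 1: Compute gcd(7, 26).
Step 2: gcd(7, 26) = 1.
Since gcd = 1, 7 is coprime with 26, so it is a valid key.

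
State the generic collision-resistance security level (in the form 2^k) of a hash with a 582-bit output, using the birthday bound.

Step 1: The birthday paradox gives collision probability ~50% after sqrt(2^n) = 2^(n/2) hashes.
Step 2: For 582-bit output: 2^(582/2) = 2^291.
Step 3: Approximately 2^291 hash computations needed.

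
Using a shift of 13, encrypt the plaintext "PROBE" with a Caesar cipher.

Step 1: For each letter, shift forward by 13 positions (mod 26).
  P (position 15) -> position (15+13) mod 26 = 2 -> C
  R (position 17) -> position (17+13) mod 26 = 4 -> E
  O (position 14) -> position (14+13) mod 26 = 1 -> B
  B (position 1) -> position (1+13) mod 26 = 14 -> O
  E (position 4) -> position (4+13) mod 26 = 17 -> R
Result: CEBOR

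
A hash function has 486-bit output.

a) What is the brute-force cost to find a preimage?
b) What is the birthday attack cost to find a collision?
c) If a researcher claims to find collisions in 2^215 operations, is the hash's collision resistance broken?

Step 1: Preimage resistance requires brute-force of 2^486 operations.
Step 2: Collision resistance (birthday bound) = 2^(486/2) = 2^243.
Step 3: The claimed attack costs 2^215 operations.
Step 4: Since 2^215 < 2^243, the claimed attack beats the generic birthday bound, so collision resistance is broken.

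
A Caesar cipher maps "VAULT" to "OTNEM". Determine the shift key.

Step 1: Compare first letters: V (position 21) -> O (position 14).
Step 2: Shift = (14 - 21) mod 26 = 19.
The shift value is 19.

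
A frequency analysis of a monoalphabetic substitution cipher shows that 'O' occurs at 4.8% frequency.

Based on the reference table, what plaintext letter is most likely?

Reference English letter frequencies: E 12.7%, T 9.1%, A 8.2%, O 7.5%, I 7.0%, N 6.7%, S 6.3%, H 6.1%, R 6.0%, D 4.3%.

Step 1: The observed frequency is 4.8%.
Step 2: Compare with English frequencies:
  E: 12.7% (difference: 7.9%)
  T: 9.1% (difference: 4.3%)
  A: 8.2% (difference: 3.4%)
  O: 7.5% (difference: 2.7%)
  I: 7.0% (difference: 2.2%)
  N: 6.7% (difference: 1.9%)
  S: 6.3% (difference: 1.5%)
  H: 6.1% (difference: 1.3%)
  R: 6.0% (difference: 1.2%)
  D: 4.3% (difference: 0.5%) <-- closest
Step 3: 'O' most likely represents 'D' (frequency 4.3%).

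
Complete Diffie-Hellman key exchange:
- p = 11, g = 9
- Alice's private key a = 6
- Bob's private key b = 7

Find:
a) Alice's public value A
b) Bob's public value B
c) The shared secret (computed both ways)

Step 1: A = g^a mod p = 9^6 mod 11 = 9.
Step 2: B = g^b mod p = 9^7 mod 11 = 4.
Step 3: Alice computes s = B^a mod p = 4^6 mod 11 = 4.
Step 4: Bob computes s = A^b mod p = 9^7 mod 11 = 4.
Both sides agree: shared secret = 4.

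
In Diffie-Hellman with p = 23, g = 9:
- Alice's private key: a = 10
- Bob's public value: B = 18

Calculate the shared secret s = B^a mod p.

Step 1: s = B^a mod p = 18^10 mod 23.
  18^1 mod 23 = 18
  18^2 mod 23 = (18 * 18) mod 23 = 2
  18^3 mod 23 = (2 * 18) mod 23 = 13
  18^4 mod 23 = (13 * 18) mod 23 = 4
  18^5 mod 23 = (4 * 18) mod 23 = 3
  18^6 mod 23 = (3 * 18) mod 23 = 8
  18^7 mod 23 = (8 * 18) mod 23 = 6
  18^8 mod 23 = (6 * 18) mod 23 = 16
  18^9 mod 23 = (16 * 18) mod 23 = 12
  18^10 mod 23 = (12 * 18) mod 23 = 9
Result: shared secret = 9.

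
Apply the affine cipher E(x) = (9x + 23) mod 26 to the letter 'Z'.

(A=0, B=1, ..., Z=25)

Step 1: Convert 'Z' to number: x = 25.
Step 2: E(25) = (9 * 25 + 23) mod 26 = 248 mod 26 = 14.
Step 3: Convert 14 back to letter: O.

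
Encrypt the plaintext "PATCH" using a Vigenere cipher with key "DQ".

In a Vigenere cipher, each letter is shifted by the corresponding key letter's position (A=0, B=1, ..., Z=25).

Step 1: Repeat key to match plaintext length:
  Plaintext: PATCH
  Key:       DQDQD
Step 2: Encrypt each letter:
  P(15) + D(3) = (15+3) mod 26 = 18 = S
  A(0) + Q(16) = (0+16) mod 26 = 16 = Q
  T(19) + D(3) = (19+3) mod 26 = 22 = W
  C(2) + Q(16) = (2+16) mod 26 = 18 = S
  H(7) + D(3) = (7+3) mod 26 = 10 = K
Ciphertext: SQWSK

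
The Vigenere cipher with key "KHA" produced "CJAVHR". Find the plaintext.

Step 1: Extend key: KHAKHA
Step 2: Decrypt each letter (c - k) mod 26:
  C(2) - K(10) = (2-10) mod 26 = 18 = S
  J(9) - H(7) = (9-7) mod 26 = 2 = C
  A(0) - A(0) = (0-0) mod 26 = 0 = A
  V(21) - K(10) = (21-10) mod 26 = 11 = L
  H(7) - H(7) = (7-7) mod 26 = 0 = A
  R(17) - A(0) = (17-0) mod 26 = 17 = R
Plaintext: SCALAR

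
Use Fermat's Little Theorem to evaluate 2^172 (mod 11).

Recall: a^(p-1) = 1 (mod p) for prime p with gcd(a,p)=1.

Step 1: Since 11 is prime, by Fermat's Little Theorem: 2^10 = 1 (mod 11).
Step 2: Reduce exponent: 172 mod 10 = 2.
Step 3: So 2^172 = 2^2 (mod 11).
Step 4: 2^2 mod 11 = 4.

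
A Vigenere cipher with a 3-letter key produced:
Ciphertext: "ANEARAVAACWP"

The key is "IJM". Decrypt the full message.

Step 1: Key 'IJM' has length 3. Extended key: IJMIJMIJMIJM
Step 2: Decrypt each position:
  A(0) - I(8) = 18 = S
  N(13) - J(9) = 4 = E
  E(4) - M(12) = 18 = S
  A(0) - I(8) = 18 = S
  R(17) - J(9) = 8 = I
  A(0) - M(12) = 14 = O
  V(21) - I(8) = 13 = N
  A(0) - J(9) = 17 = R
  A(0) - M(12) = 14 = O
  C(2) - I(8) = 20 = U
  W(22) - J(9) = 13 = N
  P(15) - M(12) = 3 = D
Plaintext: SESSIONROUND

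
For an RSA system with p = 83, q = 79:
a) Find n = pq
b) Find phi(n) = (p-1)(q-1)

Step 1: n = p * q = 83 * 79 = 6557.
Step 2: phi(n) = (p-1)(q-1) = 82 * 78 = 6396.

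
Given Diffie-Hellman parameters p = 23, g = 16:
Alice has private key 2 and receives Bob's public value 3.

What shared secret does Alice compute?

Step 1: s = B^a mod p = 3^2 mod 23.
  3^1 mod 23 = 3
  3^2 mod 23 = (3 * 3) mod 23 = 9
Result: shared secret = 9.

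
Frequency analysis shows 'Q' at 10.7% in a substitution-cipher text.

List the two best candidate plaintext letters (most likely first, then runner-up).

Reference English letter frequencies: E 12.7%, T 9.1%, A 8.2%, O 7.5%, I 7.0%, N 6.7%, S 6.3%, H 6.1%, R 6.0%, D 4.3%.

Step 1: Observed frequency of 'Q' is 10.7%.
Step 2: Compute distances to each reference frequency and sort:
  T (9.1%): difference = 1.6% <-- BEST
  E (12.7%): difference = 2.0% <-- RUNNER-UP
  A (8.2%): difference = 2.5%
  O (7.5%): difference = 3.2%
  I (7.0%): difference = 3.7%
Step 3: Most likely is 'T' (9.1%, diff 1.6%); second most likely is 'E' (12.7%, diff 2.0%).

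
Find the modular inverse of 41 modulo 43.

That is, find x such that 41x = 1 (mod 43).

Step 1: We need x such that 41 * x = 1 (mod 43).
Step 2: Using the extended Euclidean algorithm or trial:
  41 * 21 = 861 = 20 * 43 + 1.
Step 3: Since 861 mod 43 = 1, the inverse is x = 21.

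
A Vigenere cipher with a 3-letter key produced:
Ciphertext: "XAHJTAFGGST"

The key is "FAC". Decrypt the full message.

Step 1: Key 'FAC' has length 3. Extended key: FACFACFACFA
Step 2: Decrypt each position:
  X(23) - F(5) = 18 = S
  A(0) - A(0) = 0 = A
  H(7) - C(2) = 5 = F
  J(9) - F(5) = 4 = E
  T(19) - A(0) = 19 = T
  A(0) - C(2) = 24 = Y
  F(5) - F(5) = 0 = A
  G(6) - A(0) = 6 = G
  G(6) - C(2) = 4 = E
  S(18) - F(5) = 13 = N
  T(19) - A(0) = 19 = T
Plaintext: SAFETYAGENT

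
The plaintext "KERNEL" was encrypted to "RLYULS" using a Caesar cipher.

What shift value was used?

Step 1: Compare first letters: K (position 10) -> R (position 17).
Step 2: Shift = (17 - 10) mod 26 = 7.
The shift value is 7.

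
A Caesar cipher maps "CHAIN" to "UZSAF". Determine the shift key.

Step 1: Compare first letters: C (position 2) -> U (position 20).
Step 2: Shift = (20 - 2) mod 26 = 18.
The shift value is 18.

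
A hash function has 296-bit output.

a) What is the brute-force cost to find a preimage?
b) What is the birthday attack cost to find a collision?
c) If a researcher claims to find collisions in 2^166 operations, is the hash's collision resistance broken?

Step 1: Preimage resistance requires brute-force of 2^296 operations.
Step 2: Collision resistance (birthday bound) = 2^(296/2) = 2^148.
Step 3: The claimed attack costs 2^166 operations.
Step 4: Since 2^166 >= 2^148, the claimed attack is no faster than the generic birthday attack, so this does not break collision resistance.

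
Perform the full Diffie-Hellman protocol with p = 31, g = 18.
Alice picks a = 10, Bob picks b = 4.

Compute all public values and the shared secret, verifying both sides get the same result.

Step 1: A = g^a mod p = 18^10 mod 31 = 5.
Step 2: B = g^b mod p = 18^4 mod 31 = 10.
Step 3: Alice computes s = B^a mod p = 10^10 mod 31 = 5.
Step 4: Bob computes s = A^b mod p = 5^4 mod 31 = 5.
Both sides agree: shared secret = 5.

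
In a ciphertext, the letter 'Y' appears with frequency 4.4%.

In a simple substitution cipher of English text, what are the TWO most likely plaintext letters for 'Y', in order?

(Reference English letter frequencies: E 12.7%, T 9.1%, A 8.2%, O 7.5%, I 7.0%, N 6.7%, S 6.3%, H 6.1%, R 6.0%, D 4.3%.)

Step 1: Observed frequency of 'Y' is 4.4%.
Step 2: Compute distances to each reference frequency and sort:
  D (4.3%): difference = 0.1% <-- BEST
  R (6.0%): difference = 1.6% <-- RUNNER-UP
  H (6.1%): difference = 1.7%
  S (6.3%): difference = 1.9%
  N (6.7%): difference = 2.3%
Step 3: Most likely is 'D' (4.3%, diff 0.1%); second most likely is 'R' (6.0%, diff 1.6%).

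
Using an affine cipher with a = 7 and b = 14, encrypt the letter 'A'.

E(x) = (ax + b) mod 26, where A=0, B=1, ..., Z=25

Step 1: Convert 'A' to number: x = 0.
Step 2: E(0) = (7 * 0 + 14) mod 26 = 14 mod 26 = 14.
Step 3: Convert 14 back to letter: O.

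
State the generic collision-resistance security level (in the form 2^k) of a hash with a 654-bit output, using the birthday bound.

Step 1: The birthday paradox gives collision probability ~50% after sqrt(2^n) = 2^(n/2) hashes.
Step 2: For 654-bit output: 2^(654/2) = 2^327.
Step 3: Approximately 2^327 hash computations needed.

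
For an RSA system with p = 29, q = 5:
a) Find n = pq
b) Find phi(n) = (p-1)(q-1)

Step 1: n = p * q = 29 * 5 = 145.
Step 2: phi(n) = (p-1)(q-1) = 28 * 4 = 112.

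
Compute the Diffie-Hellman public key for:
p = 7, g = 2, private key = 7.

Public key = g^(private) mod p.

Step 1: A = g^a mod p = 2^7 mod 7.
  2^1 mod 7 = 2
  2^2 mod 7 = (2 * 2) mod 7 = 4
  2^3 mod 7 = (4 * 2) mod 7 = 1
  2^4 mod 7 = (1 * 2) mod 7 = 2
  2^5 mod 7 = (2 * 2) mod 7 = 4
  2^6 mod 7 = (4 * 2) mod 7 = 1
  2^7 mod 7 = (1 * 2) mod 7 = 2
Result: A = 2.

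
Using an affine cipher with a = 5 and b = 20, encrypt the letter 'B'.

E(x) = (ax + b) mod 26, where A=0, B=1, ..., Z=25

Step 1: Convert 'B' to number: x = 1.
Step 2: E(1) = (5 * 1 + 20) mod 26 = 25 mod 26 = 25.
Step 3: Convert 25 back to letter: Z.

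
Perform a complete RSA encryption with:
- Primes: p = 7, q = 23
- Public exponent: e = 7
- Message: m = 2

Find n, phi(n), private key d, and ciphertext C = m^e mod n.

Step 1: n = 7 * 23 = 161.
Step 2: phi(n) = (7-1)(23-1) = 6 * 22 = 132.
Step 3: Find d = 7^(-1) mod 132 = 19.
  Verify: 7 * 19 = 133 = 1 (mod 132).
Step 4: C = 2^7 mod 161 = 128.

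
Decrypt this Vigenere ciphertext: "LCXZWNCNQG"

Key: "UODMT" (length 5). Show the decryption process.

Step 1: Key 'UODMT' has length 5. Extended key: UODMTUODMT
Step 2: Decrypt each position:
  L(11) - U(20) = 17 = R
  C(2) - O(14) = 14 = O
  X(23) - D(3) = 20 = U
  Z(25) - M(12) = 13 = N
  W(22) - T(19) = 3 = D
  N(13) - U(20) = 19 = T
  C(2) - O(14) = 14 = O
  N(13) - D(3) = 10 = K
  Q(16) - M(12) = 4 = E
  G(6) - T(19) = 13 = N
Plaintext: ROUNDTOKEN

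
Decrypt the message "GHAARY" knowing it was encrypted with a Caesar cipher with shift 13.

Step 1: Reverse the shift by subtracting 13 from each letter position.
  G (position 6) -> position (6-13) mod 26 = 19 -> T
  H (position 7) -> position (7-13) mod 26 = 20 -> U
  A (position 0) -> position (0-13) mod 26 = 13 -> N
  A (position 0) -> position (0-13) mod 26 = 13 -> N
  R (position 17) -> position (17-13) mod 26 = 4 -> E
  Y (position 24) -> position (24-13) mod 26 = 11 -> L
Decrypted message: TUNNEL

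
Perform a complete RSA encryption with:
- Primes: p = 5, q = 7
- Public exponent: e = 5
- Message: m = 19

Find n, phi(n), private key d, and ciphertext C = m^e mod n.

Step 1: n = 5 * 7 = 35.
Step 2: phi(n) = (5-1)(7-1) = 4 * 6 = 24.
Step 3: Find d = 5^(-1) mod 24 = 5.
  Verify: 5 * 5 = 25 = 1 (mod 24).
Step 4: C = 19^5 mod 35 = 24.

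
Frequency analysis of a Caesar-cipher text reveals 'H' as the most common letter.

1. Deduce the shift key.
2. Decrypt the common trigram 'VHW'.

Step 1: In English, 'E' is the most frequent letter (12.7%).
Step 2: The most frequent ciphertext letter is 'H' (position 7).
Step 3: Shift = (7 - 4) mod 26 = 3.
Step 4: Decrypt 'VHW' by shifting back 3:
  V -> S
  H -> E
  W -> T
Step 5: 'VHW' decrypts to 'SET'.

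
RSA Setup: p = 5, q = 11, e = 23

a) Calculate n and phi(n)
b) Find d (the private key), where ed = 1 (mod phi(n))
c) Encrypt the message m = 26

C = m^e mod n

Step 1: n = 5 * 11 = 55.
Step 2: phi(n) = (5-1)(11-1) = 4 * 10 = 40.
Step 3: Find d = 23^(-1) mod 40 = 7.
  Verify: 23 * 7 = 161 = 1 (mod 40).
Step 4: C = 26^23 mod 55 = 31.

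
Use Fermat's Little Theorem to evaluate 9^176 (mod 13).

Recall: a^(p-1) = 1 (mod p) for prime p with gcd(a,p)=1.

Step 1: Since 13 is prime, by Fermat's Little Theorem: 9^12 = 1 (mod 13).
Step 2: Reduce exponent: 176 mod 12 = 8.
Step 3: So 9^176 = 9^8 (mod 13).
Step 4: 9^8 mod 13 = 3.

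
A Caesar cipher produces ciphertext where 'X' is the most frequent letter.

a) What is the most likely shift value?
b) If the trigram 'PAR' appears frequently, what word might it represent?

Step 1: In English, 'E' is the most frequent letter (12.7%).
Step 2: The most frequent ciphertext letter is 'X' (position 23).
Step 3: Shift = (23 - 4) mod 26 = 19.
Step 4: Decrypt 'PAR' by shifting back 19:
  P -> W
  A -> H
  R -> Y
Step 5: 'PAR' decrypts to 'WHY'.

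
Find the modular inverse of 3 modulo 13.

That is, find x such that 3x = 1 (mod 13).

Step 1: We need x such that 3 * x = 1 (mod 13).
Step 2: Using the extended Euclidean algorithm or trial:
  3 * 9 = 27 = 2 * 13 + 1.
Step 3: Since 27 mod 13 = 1, the inverse is x = 9.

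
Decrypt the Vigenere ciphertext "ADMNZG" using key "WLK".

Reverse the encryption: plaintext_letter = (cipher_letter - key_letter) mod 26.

Step 1: Extend key: WLKWLK
Step 2: Decrypt each letter (c - k) mod 26:
  A(0) - W(22) = (0-22) mod 26 = 4 = E
  D(3) - L(11) = (3-11) mod 26 = 18 = S
  M(12) - K(10) = (12-10) mod 26 = 2 = C
  N(13) - W(22) = (13-22) mod 26 = 17 = R
  Z(25) - L(11) = (25-11) mod 26 = 14 = O
  G(6) - K(10) = (6-10) mod 26 = 22 = W
Plaintext: ESCROW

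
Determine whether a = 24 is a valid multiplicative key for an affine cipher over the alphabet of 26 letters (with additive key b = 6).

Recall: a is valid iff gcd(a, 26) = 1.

Step 1: Compute gcd(24, 26).
Step 2: gcd(24, 26) = 2.
Since gcd = 2 != 1, 24 shares a common factor with 26, so it cannot be used.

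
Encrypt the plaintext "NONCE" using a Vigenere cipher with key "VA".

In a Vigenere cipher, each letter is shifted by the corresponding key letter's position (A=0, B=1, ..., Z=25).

Step 1: Repeat key to match plaintext length:
  Plaintext: NONCE
  Key:       VAVAV
Step 2: Encrypt each letter:
  N(13) + V(21) = (13+21) mod 26 = 8 = I
  O(14) + A(0) = (14+0) mod 26 = 14 = O
  N(13) + V(21) = (13+21) mod 26 = 8 = I
  C(2) + A(0) = (2+0) mod 26 = 2 = C
  E(4) + V(21) = (4+21) mod 26 = 25 = Z
Ciphertext: IOICZ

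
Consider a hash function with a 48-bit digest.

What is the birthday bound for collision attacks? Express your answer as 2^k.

Step 1: The birthday paradox gives collision probability ~50% after sqrt(2^n) = 2^(n/2) hashes.
Step 2: For 48-bit output: 2^(48/2) = 2^24.
Step 3: Approximately 2^24 hash computations needed.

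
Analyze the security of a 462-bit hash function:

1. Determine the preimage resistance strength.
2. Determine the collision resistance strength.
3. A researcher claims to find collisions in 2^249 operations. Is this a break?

Step 1: Preimage resistance requires brute-force of 2^462 operations.
Step 2: Collision resistance (birthday bound) = 2^(462/2) = 2^231.
Step 3: The claimed attack costs 2^249 operations.
Step 4: Since 2^249 >= 2^231, the claimed attack is no faster than the generic birthday attack, so this does not break collision resistance.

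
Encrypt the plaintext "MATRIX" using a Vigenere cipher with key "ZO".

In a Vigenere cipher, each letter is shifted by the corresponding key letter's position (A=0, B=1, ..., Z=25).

Step 1: Repeat key to match plaintext length:
  Plaintext: MATRIX
  Key:       ZOZOZO
Step 2: Encrypt each letter:
  M(12) + Z(25) = (12+25) mod 26 = 11 = L
  A(0) + O(14) = (0+14) mod 26 = 14 = O
  T(19) + Z(25) = (19+25) mod 26 = 18 = S
  R(17) + O(14) = (17+14) mod 26 = 5 = F
  I(8) + Z(25) = (8+25) mod 26 = 7 = H
  X(23) + O(14) = (23+14) mod 26 = 11 = L
Ciphertext: LOSFHL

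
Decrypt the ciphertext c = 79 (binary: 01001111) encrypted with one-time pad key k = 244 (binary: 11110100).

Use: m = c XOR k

Step 1: XOR ciphertext with key:
  Ciphertext: 01001111
  Key:        11110100
  XOR:        10111011
Step 2: Plaintext = 10111011 = 187 in decimal.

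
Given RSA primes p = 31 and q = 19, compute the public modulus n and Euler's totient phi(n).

Step 1: n = p * q = 31 * 19 = 589.
Step 2: phi(n) = (p-1)(q-1) = 30 * 18 = 540.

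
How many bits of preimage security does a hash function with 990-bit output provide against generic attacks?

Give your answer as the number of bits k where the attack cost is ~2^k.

Step 1: The hash has a 990-bit output.
Step 2: Preimage resistance means: given a digest h(x), it should be infeasible to find any input that hashes to it.
With a 990-bit output there are 2^990 possible digests, so a generic brute-force preimage search costs about 2^990 evaluations.
Step 3: Security level = 990 bits.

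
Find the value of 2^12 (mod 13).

Step 1: Compute 2^12 mod 13 step by step, reducing modulo 13 at each step.
  2^1 mod 13 = 2
  2^2 mod 13 = (2 * 2) mod 13 = 4
  2^3 mod 13 = (4 * 2) mod 13 = 8
  2^4 mod 13 = (8 * 2) mod 13 = 3
  2^5 mod 13 = (3 * 2) mod 13 = 6
  2^6 mod 13 = (6 * 2) mod 13 = 12
  2^7 mod 13 = (12 * 2) mod 13 = 11
  2^8 mod 13 = (11 * 2) mod 13 = 9
  2^9 mod 13 = (9 * 2) mod 13 = 5
  2^10 mod 13 = (5 * 2) mod 13 = 10
  2^11 mod 13 = (10 * 2) mod 13 = 7
  2^12 mod 13 = (7 * 2) mod 13 = 1
Step 2: Result = 1.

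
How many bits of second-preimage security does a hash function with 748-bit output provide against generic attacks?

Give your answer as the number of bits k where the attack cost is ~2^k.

Step 1: The hash has a 748-bit output.
Step 2: Second-preimage resistance means: given a specific input x, it should be infeasible to find a different y with h(y) = h(x).
With a 748-bit output, a generic search for a second preimage costs about 2^748 evaluations (each trial matches the fixed target with probability 2^-748).
Step 3: Security level = 748 bits.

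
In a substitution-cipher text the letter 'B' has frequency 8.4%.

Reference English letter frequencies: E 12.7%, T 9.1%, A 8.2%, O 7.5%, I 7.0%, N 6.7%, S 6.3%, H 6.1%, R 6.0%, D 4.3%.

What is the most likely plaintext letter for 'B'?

Step 1: The observed frequency is 8.4%.
Step 2: Compare with English frequencies:
  E: 12.7% (difference: 4.3%)
  T: 9.1% (difference: 0.7%)
  A: 8.2% (difference: 0.2%) <-- closest
  O: 7.5% (difference: 0.9%)
  I: 7.0% (difference: 1.4%)
  N: 6.7% (difference: 1.7%)
  S: 6.3% (difference: 2.1%)
  H: 6.1% (difference: 2.3%)
  R: 6.0% (difference: 2.4%)
  D: 4.3% (difference: 4.1%)
Step 3: 'B' most likely represents 'A' (frequency 8.2%).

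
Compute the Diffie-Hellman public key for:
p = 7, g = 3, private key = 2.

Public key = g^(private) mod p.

Step 1: A = g^a mod p = 3^2 mod 7.
  3^1 mod 7 = 3
  3^2 mod 7 = (3 * 3) mod 7 = 2
Result: A = 2.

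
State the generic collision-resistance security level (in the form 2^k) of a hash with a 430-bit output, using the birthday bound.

Step 1: The birthday paradox gives collision probability ~50% after sqrt(2^n) = 2^(n/2) hashes.
Step 2: For 430-bit output: 2^(430/2) = 2^215.
Step 3: Approximately 2^215 hash computations needed.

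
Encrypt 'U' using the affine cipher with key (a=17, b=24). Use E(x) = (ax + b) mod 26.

Step 1: Convert 'U' to number: x = 20.
Step 2: E(20) = (17 * 20 + 24) mod 26 = 364 mod 26 = 0.
Step 3: Convert 0 back to letter: A.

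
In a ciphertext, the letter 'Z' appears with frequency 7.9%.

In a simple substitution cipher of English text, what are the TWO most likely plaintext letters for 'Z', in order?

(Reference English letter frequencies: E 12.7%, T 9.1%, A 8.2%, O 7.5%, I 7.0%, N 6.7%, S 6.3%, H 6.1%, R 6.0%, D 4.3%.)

Step 1: Observed frequency of 'Z' is 7.9%.
Step 2: Compute distances to each reference frequency and sort:
  A (8.2%): difference = 0.3% <-- BEST
  O (7.5%): difference = 0.4% <-- RUNNER-UP
  I (7.0%): difference = 0.9%
  T (9.1%): difference = 1.2%
  N (6.7%): difference = 1.2%
Step 3: Most likely is 'A' (8.2%, diff 0.3%); second most likely is 'O' (7.5%, diff 0.4%).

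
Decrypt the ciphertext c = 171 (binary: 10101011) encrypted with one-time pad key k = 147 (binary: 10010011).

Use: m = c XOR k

Step 1: XOR ciphertext with key:
  Ciphertext: 10101011
  Key:        10010011
  XOR:        00111000
Step 2: Plaintext = 00111000 = 56 in decimal.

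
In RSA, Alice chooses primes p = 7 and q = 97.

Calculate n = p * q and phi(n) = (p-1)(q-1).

Step 1: n = p * q = 7 * 97 = 679.
Step 2: phi(n) = (p-1)(q-1) = 6 * 96 = 576.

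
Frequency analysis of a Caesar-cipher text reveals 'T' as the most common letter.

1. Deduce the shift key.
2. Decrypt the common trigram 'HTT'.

Step 1: In English, 'E' is the most frequent letter (12.7%).
Step 2: The most frequent ciphertext letter is 'T' (position 19).
Step 3: Shift = (19 - 4) mod 26 = 15.
Step 4: Decrypt 'HTT' by shifting back 15:
  H -> S
  T -> E
  T -> E
Step 5: 'HTT' decrypts to 'SEE'.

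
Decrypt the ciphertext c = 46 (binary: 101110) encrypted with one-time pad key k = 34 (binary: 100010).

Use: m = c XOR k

Step 1: XOR ciphertext with key:
  Ciphertext: 101110
  Key:        100010
  XOR:        001100
Step 2: Plaintext = 001100 = 12 in decimal.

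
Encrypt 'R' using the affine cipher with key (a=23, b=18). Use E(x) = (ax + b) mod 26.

Step 1: Convert 'R' to number: x = 17.
Step 2: E(17) = (23 * 17 + 18) mod 26 = 409 mod 26 = 19.
Step 3: Convert 19 back to letter: T.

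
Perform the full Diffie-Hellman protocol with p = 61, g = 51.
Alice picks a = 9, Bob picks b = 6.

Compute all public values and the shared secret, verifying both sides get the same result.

Step 1: A = g^a mod p = 51^9 mod 61 = 23.
Step 2: B = g^b mod p = 51^6 mod 61 = 27.
Step 3: Alice computes s = B^a mod p = 27^9 mod 61 = 52.
Step 4: Bob computes s = A^b mod p = 23^6 mod 61 = 52.
Both sides agree: shared secret = 52.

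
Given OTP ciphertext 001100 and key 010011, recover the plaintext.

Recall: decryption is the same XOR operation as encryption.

Step 1: XOR ciphertext with key:
  Ciphertext: 001100
  Key:        010011
  XOR:        011111
Step 2: Plaintext = 011111 = 31 in decimal.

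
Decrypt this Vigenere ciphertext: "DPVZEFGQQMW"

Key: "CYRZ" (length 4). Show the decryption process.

Step 1: Key 'CYRZ' has length 4. Extended key: CYRZCYRZCYR
Step 2: Decrypt each position:
  D(3) - C(2) = 1 = B
  P(15) - Y(24) = 17 = R
  V(21) - R(17) = 4 = E
  Z(25) - Z(25) = 0 = A
  E(4) - C(2) = 2 = C
  F(5) - Y(24) = 7 = H
  G(6) - R(17) = 15 = P
  Q(16) - Z(25) = 17 = R
  Q(16) - C(2) = 14 = O
  M(12) - Y(24) = 14 = O
  W(22) - R(17) = 5 = F
Plaintext: BREACHPROOF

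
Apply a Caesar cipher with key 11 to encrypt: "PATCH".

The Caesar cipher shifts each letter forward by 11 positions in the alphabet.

Step 1: For each letter, shift forward by 11 positions (mod 26).
  P (position 15) -> position (15+11) mod 26 = 0 -> A
  A (position 0) -> position (0+11) mod 26 = 11 -> L
  T (position 19) -> position (19+11) mod 26 = 4 -> E
  C (position 2) -> position (2+11) mod 26 = 13 -> N
  H (position 7) -> position (7+11) mod 26 = 18 -> S
Result: ALENS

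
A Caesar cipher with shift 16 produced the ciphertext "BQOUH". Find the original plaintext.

Step 1: Reverse the shift by subtracting 16 from each letter position.
  B (position 1) -> position (1-16) mod 26 = 11 -> L
  Q (position 16) -> position (16-16) mod 26 = 0 -> A
  O (position 14) -> position (14-16) mod 26 = 24 -> Y
  U (position 20) -> position (20-16) mod 26 = 4 -> E
  H (position 7) -> position (7-16) mod 26 = 17 -> R
Decrypted message: LAYER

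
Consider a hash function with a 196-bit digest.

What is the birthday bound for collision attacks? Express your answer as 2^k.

Step 1: The birthday paradox gives collision probability ~50% after sqrt(2^n) = 2^(n/2) hashes.
Step 2: For 196-bit output: 2^(196/2) = 2^98.
Step 3: Approximately 2^98 hash computations needed.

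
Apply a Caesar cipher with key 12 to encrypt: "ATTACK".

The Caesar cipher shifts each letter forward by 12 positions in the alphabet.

Step 1: For each letter, shift forward by 12 positions (mod 26).
  A (position 0) -> position (0+12) mod 26 = 12 -> M
  T (position 19) -> position (19+12) mod 26 = 5 -> F
  T (position 19) -> position (19+12) mod 26 = 5 -> F
  A (position 0) -> position (0+12) mod 26 = 12 -> M
  C (position 2) -> position (2+12) mod 26 = 14 -> O
  K (position 10) -> position (10+12) mod 26 = 22 -> W
Result: MFFMOW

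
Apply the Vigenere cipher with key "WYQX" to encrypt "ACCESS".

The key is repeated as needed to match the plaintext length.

Step 1: Repeat key to match plaintext length:
  Plaintext: ACCESS
  Key:       WYQXWY
Step 2: Encrypt each letter:
  A(0) + W(22) = (0+22) mod 26 = 22 = W
  C(2) + Y(24) = (2+24) mod 26 = 0 = A
  C(2) + Q(16) = (2+16) mod 26 = 18 = S
  E(4) + X(23) = (4+23) mod 26 = 1 = B
  S(18) + W(22) = (18+22) mod 26 = 14 = O
  S(18) + Y(24) = (18+24) mod 26 = 16 = Q
Ciphertext: WASBOQ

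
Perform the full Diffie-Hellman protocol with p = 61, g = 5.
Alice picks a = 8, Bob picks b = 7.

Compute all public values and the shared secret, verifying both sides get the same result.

Step 1: A = g^a mod p = 5^8 mod 61 = 42.
Step 2: B = g^b mod p = 5^7 mod 61 = 45.
Step 3: Alice computes s = B^a mod p = 45^8 mod 61 = 57.
Step 4: Bob computes s = A^b mod p = 42^7 mod 61 = 57.
Both sides agree: shared secret = 57.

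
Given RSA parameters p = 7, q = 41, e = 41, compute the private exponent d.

Step 1: n = 7 * 41 = 287.
Step 2: phi(n) = 6 * 40 = 240.
Step 3: Find d such that 41 * d = 1 (mod 240).
Step 4: d = 41^(-1) mod 240 = 41.
Verification: 41 * 41 = 1681 = 7 * 240 + 1.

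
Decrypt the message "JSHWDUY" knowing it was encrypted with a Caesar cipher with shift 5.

Step 1: Reverse the shift by subtracting 5 from each letter position.
  J (position 9) -> position (9-5) mod 26 = 4 -> E
  S (position 18) -> position (18-5) mod 26 = 13 -> N
  H (position 7) -> position (7-5) mod 26 = 2 -> C
  W (position 22) -> position (22-5) mod 26 = 17 -> R
  D (position 3) -> position (3-5) mod 26 = 24 -> Y
  U (position 20) -> position (20-5) mod 26 = 15 -> P
  Y (position 24) -> position (24-5) mod 26 = 19 -> T
Decrypted message: ENCRYPT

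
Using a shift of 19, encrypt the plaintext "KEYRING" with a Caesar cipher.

Step 1: For each letter, shift forward by 19 positions (mod 26).
  K (position 10) -> position (10+19) mod 26 = 3 -> D
  E (position 4) -> position (4+19) mod 26 = 23 -> X
  Y (position 24) -> position (24+19) mod 26 = 17 -> R
  R (position 17) -> position (17+19) mod 26 = 10 -> K
  I (position 8) -> position (8+19) mod 26 = 1 -> B
  N (position 13) -> position (13+19) mod 26 = 6 -> G
  G (position 6) -> position (6+19) mod 26 = 25 -> Z
Result: DXRKBGZ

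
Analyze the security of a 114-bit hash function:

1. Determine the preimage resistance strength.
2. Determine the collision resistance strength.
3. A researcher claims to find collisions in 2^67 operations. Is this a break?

Step 1: Preimage resistance requires brute-force of 2^114 operations.
Step 2: Collision resistance (birthday bound) = 2^(114/2) = 2^57.
Step 3: The claimed attack costs 2^67 operations.
Step 4: Since 2^67 >= 2^57, the claimed attack is no faster than the generic birthday attack, so this does not break collision resistance.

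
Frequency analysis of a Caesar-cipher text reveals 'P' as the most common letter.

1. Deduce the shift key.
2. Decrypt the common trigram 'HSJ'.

Step 1: In English, 'E' is the most frequent letter (12.7%).
Step 2: The most frequent ciphertext letter is 'P' (position 15).
Step 3: Shift = (15 - 4) mod 26 = 11.
Step 4: Decrypt 'HSJ' by shifting back 11:
  H -> W
  S -> H
  J -> Y
Step 5: 'HSJ' decrypts to 'WHY'.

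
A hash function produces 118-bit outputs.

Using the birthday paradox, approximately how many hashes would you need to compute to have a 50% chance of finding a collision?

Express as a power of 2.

Step 1: The birthday paradox gives collision probability ~50% after sqrt(2^n) = 2^(n/2) hashes.
Step 2: For 118-bit output: 2^(118/2) = 2^59.
Step 3: Approximately 2^59 hash computations needed.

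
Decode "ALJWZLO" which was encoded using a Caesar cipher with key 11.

Step 1: Reverse the shift by subtracting 11 from each letter position.
  A (position 0) -> position (0-11) mod 26 = 15 -> P
  L (position 11) -> position (11-11) mod 26 = 0 -> A
  J (position 9) -> position (9-11) mod 26 = 24 -> Y
  W (position 22) -> position (22-11) mod 26 = 11 -> L
  Z (position 25) -> position (25-11) mod 26 = 14 -> O
  L (position 11) -> position (11-11) mod 26 = 0 -> A
  O (position 14) -> position (14-11) mod 26 = 3 -> D
Decrypted message: PAYLOAD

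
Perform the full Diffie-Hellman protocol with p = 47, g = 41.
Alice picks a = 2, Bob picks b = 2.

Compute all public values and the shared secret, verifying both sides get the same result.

Step 1: A = g^a mod p = 41^2 mod 47 = 36.
Step 2: B = g^b mod p = 41^2 mod 47 = 36.
Step 3: Alice computes s = B^a mod p = 36^2 mod 47 = 27.
Step 4: Bob computes s = A^b mod p = 36^2 mod 47 = 27.
Both sides agree: shared secret = 27.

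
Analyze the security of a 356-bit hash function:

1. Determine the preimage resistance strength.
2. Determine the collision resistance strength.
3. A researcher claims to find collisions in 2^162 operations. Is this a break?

Step 1: Preimage resistance requires brute-force of 2^356 operations.
Step 2: Collision resistance (birthday bound) = 2^(356/2) = 2^178.
Step 3: The claimed attack costs 2^162 operations.
Step 4: Since 2^162 < 2^178, the claimed attack beats the generic birthday bound, so collision resistance is broken.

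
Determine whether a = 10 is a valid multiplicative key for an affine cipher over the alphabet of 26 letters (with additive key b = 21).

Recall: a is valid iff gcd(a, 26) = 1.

Step 1: Compute gcd(10, 26).
Step 2: gcd(10, 26) = 2.
Since gcd = 2 != 1, 10 shares a common factor with 26, so it cannot be used.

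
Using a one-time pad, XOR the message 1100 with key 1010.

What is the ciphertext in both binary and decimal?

Step 1: Write out the XOR operation bit by bit:
  Message: 1100
  Key:     1010
  XOR:     0110
Step 2: Convert to decimal: 0110 = 6.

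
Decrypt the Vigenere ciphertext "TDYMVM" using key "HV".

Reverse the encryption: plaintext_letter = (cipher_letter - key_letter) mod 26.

Step 1: Extend key: HVHVHV
Step 2: Decrypt each letter (c - k) mod 26:
  T(19) - H(7) = (19-7) mod 26 = 12 = M
  D(3) - V(21) = (3-21) mod 26 = 8 = I
  Y(24) - H(7) = (24-7) mod 26 = 17 = R
  M(12) - V(21) = (12-21) mod 26 = 17 = R
  V(21) - H(7) = (21-7) mod 26 = 14 = O
  M(12) - V(21) = (12-21) mod 26 = 17 = R
Plaintext: MIRROR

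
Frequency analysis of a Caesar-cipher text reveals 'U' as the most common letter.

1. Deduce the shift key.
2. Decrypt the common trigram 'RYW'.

Step 1: In English, 'E' is the most frequent letter (12.7%).
Step 2: The most frequent ciphertext letter is 'U' (position 20).
Step 3: Shift = (20 - 4) mod 26 = 16.
Step 4: Decrypt 'RYW' by shifting back 16:
  R -> B
  Y -> I
  W -> G
Step 5: 'RYW' decrypts to 'BIG'.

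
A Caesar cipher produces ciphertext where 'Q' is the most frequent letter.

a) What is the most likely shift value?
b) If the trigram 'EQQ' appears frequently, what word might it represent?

Step 1: In English, 'E' is the most frequent letter (12.7%).
Step 2: The most frequent ciphertext letter is 'Q' (position 16).
Step 3: Shift = (16 - 4) mod 26 = 12.
Step 4: Decrypt 'EQQ' by shifting back 12:
  E -> S
  Q -> E
  Q -> E
Step 5: 'EQQ' decrypts to 'SEE'.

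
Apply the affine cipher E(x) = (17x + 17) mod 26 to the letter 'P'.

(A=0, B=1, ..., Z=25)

Step 1: Convert 'P' to number: x = 15.
Step 2: E(15) = (17 * 15 + 17) mod 26 = 272 mod 26 = 12.
Step 3: Convert 12 back to letter: M.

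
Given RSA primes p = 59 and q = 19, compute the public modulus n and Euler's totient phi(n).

Step 1: n = p * q = 59 * 19 = 1121.
Step 2: phi(n) = (p-1)(q-1) = 58 * 18 = 1044.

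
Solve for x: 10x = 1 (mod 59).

Step 1: We need x such that 10 * x = 1 (mod 59).
Step 2: Using the extended Euclidean algorithm or trial:
  10 * 6 = 60 = 1 * 59 + 1.
Step 3: Since 60 mod 59 = 1, the inverse is x = 6.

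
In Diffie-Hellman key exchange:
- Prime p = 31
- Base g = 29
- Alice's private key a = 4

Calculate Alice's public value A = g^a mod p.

Step 1: A = g^a mod p = 29^4 mod 31.
  29^1 mod 31 = 29
  29^2 mod 31 = (29 * 29) mod 31 = 4
  29^3 mod 31 = (4 * 29) mod 31 = 23
  29^4 mod 31 = (23 * 29) mod 31 = 16
Result: A = 16.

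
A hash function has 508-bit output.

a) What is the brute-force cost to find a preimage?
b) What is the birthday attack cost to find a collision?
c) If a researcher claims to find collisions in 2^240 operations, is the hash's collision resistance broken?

Step 1: Preimage resistance requires brute-force of 2^508 operations.
Step 2: Collision resistance (birthday bound) = 2^(508/2) = 2^254.
Step 3: The claimed attack costs 2^240 operations.
Step 4: Since 2^240 < 2^254, the claimed attack beats the generic birthday bound, so collision resistance is broken.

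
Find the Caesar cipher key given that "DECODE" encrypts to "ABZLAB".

Step 1: Compare first letters: D (position 3) -> A (position 0).
Step 2: Shift = (0 - 3) mod 26 = 23.
The shift value is 23.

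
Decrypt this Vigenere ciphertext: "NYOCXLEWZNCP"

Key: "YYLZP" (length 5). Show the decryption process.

Step 1: Key 'YYLZP' has length 5. Extended key: YYLZPYYLZPYY
Step 2: Decrypt each position:
  N(13) - Y(24) = 15 = P
  Y(24) - Y(24) = 0 = A
  O(14) - L(11) = 3 = D
  C(2) - Z(25) = 3 = D
  X(23) - P(15) = 8 = I
  L(11) - Y(24) = 13 = N
  E(4) - Y(24) = 6 = G
  W(22) - L(11) = 11 = L
  Z(25) - Z(25) = 0 = A
  N(13) - P(15) = 24 = Y
  C(2) - Y(24) = 4 = E
  P(15) - Y(24) = 17 = R
Plaintext: PADDINGLAYER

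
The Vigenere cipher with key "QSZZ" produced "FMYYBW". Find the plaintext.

Step 1: Extend key: QSZZQS
Step 2: Decrypt each letter (c - k) mod 26:
  F(5) - Q(16) = (5-16) mod 26 = 15 = P
  M(12) - S(18) = (12-18) mod 26 = 20 = U
  Y(24) - Z(25) = (24-25) mod 26 = 25 = Z
  Y(24) - Z(25) = (24-25) mod 26 = 25 = Z
  B(1) - Q(16) = (1-16) mod 26 = 11 = L
  W(22) - S(18) = (22-18) mod 26 = 4 = E
Plaintext: PUZZLE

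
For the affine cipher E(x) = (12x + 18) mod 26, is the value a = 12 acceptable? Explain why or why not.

Step 1: Compute gcd(12, 26).
Step 2: gcd(12, 26) = 2.
Since gcd = 2 != 1, 12 shares a common factor with 26, so it cannot be used.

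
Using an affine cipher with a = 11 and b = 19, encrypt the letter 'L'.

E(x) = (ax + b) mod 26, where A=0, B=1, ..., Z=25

Step 1: Convert 'L' to number: x = 11.
Step 2: E(11) = (11 * 11 + 19) mod 26 = 140 mod 26 = 10.
Step 3: Convert 10 back to letter: K.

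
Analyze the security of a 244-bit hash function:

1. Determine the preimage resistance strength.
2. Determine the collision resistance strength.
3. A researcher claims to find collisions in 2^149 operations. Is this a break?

Step 1: Preimage resistance requires brute-force of 2^244 operations.
Step 2: Collision resistance (birthday bound) = 2^(244/2) = 2^122.
Step 3: The claimed attack costs 2^149 operations.
Step 4: Since 2^149 >= 2^122, the claimed attack is no faster than the generic birthday attack, so this does not break collision resistance.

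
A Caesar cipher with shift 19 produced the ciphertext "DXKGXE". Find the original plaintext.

Step 1: Reverse the shift by subtracting 19 from each letter position.
  D (position 3) -> position (3-19) mod 26 = 10 -> K
  X (position 23) -> position (23-19) mod 26 = 4 -> E
  K (position 10) -> position (10-19) mod 26 = 17 -> R
  G (position 6) -> position (6-19) mod 26 = 13 -> N
  X (position 23) -> position (23-19) mod 26 = 4 -> E
  E (position 4) -> position (4-19) mod 26 = 11 -> L
Decrypted message: KERNEL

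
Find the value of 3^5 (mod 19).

Step 1: Compute 3^5 mod 19 step by step, reducing modulo 19 at each step.
  3^1 mod 19 = 3
  3^2 mod 19 = (3 * 3) mod 19 = 9
  3^3 mod 19 = (9 * 3) mod 19 = 8
  3^4 mod 19 = (8 * 3) mod 19 = 5
  3^5 mod 19 = (5 * 3) mod 19 = 15
Step 2: Result = 15.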